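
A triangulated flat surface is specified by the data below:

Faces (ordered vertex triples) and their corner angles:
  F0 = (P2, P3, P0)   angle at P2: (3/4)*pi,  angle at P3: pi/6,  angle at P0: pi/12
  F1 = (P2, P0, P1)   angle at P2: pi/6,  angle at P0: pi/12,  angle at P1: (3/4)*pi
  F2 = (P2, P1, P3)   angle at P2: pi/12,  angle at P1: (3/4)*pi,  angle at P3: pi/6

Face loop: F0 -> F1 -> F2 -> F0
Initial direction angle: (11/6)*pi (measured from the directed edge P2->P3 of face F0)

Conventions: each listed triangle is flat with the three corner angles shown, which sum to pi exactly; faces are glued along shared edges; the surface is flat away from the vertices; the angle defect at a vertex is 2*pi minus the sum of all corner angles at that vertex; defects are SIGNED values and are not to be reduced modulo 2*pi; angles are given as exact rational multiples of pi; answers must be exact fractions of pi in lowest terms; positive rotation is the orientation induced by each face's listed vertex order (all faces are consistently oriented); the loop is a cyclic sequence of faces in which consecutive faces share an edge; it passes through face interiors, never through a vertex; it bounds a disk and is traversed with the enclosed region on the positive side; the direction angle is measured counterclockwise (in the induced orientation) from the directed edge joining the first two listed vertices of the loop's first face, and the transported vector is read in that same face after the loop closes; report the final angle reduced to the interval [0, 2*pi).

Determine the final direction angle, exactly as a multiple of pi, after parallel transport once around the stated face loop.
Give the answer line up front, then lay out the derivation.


Answer: final direction angle = (5/6)*pi

enclosed vertex P2: corner angles sum to pi, defect = 2*pi - pi = pi
the rotation equals the total enclosed defect, so the final angle is initial + defects (mod 2*pi)
final angle = (11/6)*pi + pi = (5/6)*pi (mod 2*pi)


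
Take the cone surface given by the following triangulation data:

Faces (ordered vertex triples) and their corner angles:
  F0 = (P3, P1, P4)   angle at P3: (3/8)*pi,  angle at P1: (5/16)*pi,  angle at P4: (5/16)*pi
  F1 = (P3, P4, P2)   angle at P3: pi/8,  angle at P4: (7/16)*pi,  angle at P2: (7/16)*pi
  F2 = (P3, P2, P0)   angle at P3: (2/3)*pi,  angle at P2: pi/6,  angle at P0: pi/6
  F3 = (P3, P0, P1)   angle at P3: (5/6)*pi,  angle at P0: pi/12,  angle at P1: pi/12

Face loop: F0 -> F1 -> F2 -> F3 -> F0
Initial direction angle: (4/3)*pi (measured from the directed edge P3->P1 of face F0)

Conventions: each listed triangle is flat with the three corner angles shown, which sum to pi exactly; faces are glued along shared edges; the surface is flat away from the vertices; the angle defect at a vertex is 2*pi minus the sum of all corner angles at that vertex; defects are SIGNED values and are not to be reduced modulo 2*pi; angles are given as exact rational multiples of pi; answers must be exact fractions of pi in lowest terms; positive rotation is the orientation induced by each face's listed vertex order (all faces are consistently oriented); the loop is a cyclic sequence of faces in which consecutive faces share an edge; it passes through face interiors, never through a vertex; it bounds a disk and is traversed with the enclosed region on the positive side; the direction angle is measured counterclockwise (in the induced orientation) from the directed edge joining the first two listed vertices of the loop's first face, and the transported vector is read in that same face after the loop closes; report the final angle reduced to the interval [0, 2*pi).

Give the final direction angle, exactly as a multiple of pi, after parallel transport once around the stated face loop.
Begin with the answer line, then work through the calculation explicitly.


Answer: final direction angle = (4/3)*pi

enclosed vertex P3: corner angles sum to 2*pi, defect = 2*pi - 2*pi = 0
adding the enclosed defects to the starting angle (mod 2*pi, induced orientation) gives the holonomy
final angle = (4/3)*pi + 0 = (4/3)*pi (mod 2*pi)


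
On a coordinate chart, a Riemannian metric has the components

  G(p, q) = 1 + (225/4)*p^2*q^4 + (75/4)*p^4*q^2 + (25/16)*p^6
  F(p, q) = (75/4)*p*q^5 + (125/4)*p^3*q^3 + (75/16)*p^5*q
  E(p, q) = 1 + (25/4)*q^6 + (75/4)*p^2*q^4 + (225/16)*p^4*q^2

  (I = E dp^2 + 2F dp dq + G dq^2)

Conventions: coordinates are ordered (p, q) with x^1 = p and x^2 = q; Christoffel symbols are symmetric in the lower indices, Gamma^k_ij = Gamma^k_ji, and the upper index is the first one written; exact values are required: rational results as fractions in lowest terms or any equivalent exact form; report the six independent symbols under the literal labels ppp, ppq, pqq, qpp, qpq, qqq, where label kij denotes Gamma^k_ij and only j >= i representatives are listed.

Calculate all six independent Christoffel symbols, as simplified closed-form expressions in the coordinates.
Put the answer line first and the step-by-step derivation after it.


Answer: Gamma_ppp = (450*p^3*q^2 + 300*p*q^4)/(25*p^6 + 525*p^4*q^2 + 1200*p^2*q^4 + 100*q^6 + 16), Gamma_ppq = (225*p^4*q + 600*p^2*q^3 + 300*q^5)/(25*p^6 + 525*p^4*q^2 + 1200*p^2*q^4 + 100*q^6 + 16), Gamma_pqq = (900*p^3*q^2 + 600*p*q^4)/(25*p^6 + 525*p^4*q^2 + 1200*p^2*q^4 + 100*q^6 + 16), Gamma_qpp = (150*p^4*q + 900*p^2*q^3)/(25*p^6 + 525*p^4*q^2 + 1200*p^2*q^4 + 100*q^6 + 16), Gamma_qpq = (75*p^5 + 600*p^3*q^2 + 900*p*q^4)/(25*p^6 + 525*p^4*q^2 + 1200*p^2*q^4 + 100*q^6 + 16), Gamma_qqq = (300*p^4*q + 1800*p^2*q^3)/(25*p^6 + 525*p^4*q^2 + 1200*p^2*q^4 + 100*q^6 + 16)

E = 1 + (25/4)*q^6 + (75/4)*p^2*q^4 + (225/16)*p^4*q^2; F = (75/4)*p*q^5 + (125/4)*p^3*q^3 + (75/16)*p^5*q; G = 1 + (225/4)*p^2*q^4 + (75/4)*p^4*q^2 + (25/16)*p^6
Gamma^k_ij = (1/2) g^{kl} (d_i g_jl + d_j g_il - d_l g_ij), with g^inv = (1/(EG-F^2)) [[G, -F], [-F, E]]
first partials: E_p = (75/2)*p*q^4 + (225/4)*p^3*q^2, E_q = (75/2)*q^5 + 75*p^2*q^3 + (225/8)*p^4*q, F_p = (75/4)*q^5 + (375/4)*p^2*q^3 + (375/16)*p^4*q, F_q = (375/4)*p*q^4 + (375/4)*p^3*q^2 + (75/16)*p^5, G_p = (225/2)*p*q^4 + 75*p^3*q^2 + (75/8)*p^5, G_q = 225*p^2*q^3 + (75/2)*p^4*q
D = EG - F^2 = 1 + (25/4)*q^6 + 75*p^2*q^4 + (525/16)*p^4*q^2 + (25/16)*p^6
expanded: Gamma^p_pp = (G E_p - 2F F_p + F E_q)/(2D), Gamma^p_pq = (G E_q - F G_p)/(2D), Gamma^p_qq = (2G F_q - G G_p - F G_q)/(2D), Gamma^q_pp = (2E F_p - E E_q - F E_p)/(2D), Gamma^q_pq = (E G_p - F E_q)/(2D), Gamma^q_qq = (E G_q - 2F F_q + F G_p)/(2D); substitute and cancel common factors


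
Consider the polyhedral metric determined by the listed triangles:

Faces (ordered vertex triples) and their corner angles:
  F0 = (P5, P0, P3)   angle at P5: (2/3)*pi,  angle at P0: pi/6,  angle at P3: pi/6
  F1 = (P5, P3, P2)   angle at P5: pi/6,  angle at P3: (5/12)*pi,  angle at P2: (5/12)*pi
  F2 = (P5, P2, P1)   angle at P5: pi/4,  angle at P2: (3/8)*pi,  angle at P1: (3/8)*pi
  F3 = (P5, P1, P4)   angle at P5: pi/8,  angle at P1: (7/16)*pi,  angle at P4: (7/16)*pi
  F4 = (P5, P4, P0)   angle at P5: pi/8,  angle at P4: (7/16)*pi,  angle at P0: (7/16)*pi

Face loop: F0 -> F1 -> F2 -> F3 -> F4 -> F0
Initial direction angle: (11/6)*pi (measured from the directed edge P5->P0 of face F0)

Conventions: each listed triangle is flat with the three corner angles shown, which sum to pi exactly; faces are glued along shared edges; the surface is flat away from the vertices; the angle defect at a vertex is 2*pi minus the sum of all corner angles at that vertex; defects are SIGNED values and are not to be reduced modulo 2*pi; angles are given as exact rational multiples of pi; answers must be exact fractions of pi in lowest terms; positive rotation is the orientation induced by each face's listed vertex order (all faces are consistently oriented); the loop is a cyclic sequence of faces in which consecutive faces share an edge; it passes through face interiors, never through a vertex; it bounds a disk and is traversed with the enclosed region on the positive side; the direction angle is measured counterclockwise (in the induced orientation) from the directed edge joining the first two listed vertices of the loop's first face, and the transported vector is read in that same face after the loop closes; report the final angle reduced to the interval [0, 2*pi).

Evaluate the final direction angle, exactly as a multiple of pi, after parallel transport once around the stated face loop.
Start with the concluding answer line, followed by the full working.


Answer: final direction angle = pi/2

enclosed vertex P5: corner angles sum to (4/3)*pi, defect = 2*pi - (4/3)*pi = (2/3)*pi
the rotation equals the total enclosed defect, so the final angle is initial + defects (mod 2*pi)
final angle = (11/6)*pi + (2/3)*pi = pi/2 (mod 2*pi)


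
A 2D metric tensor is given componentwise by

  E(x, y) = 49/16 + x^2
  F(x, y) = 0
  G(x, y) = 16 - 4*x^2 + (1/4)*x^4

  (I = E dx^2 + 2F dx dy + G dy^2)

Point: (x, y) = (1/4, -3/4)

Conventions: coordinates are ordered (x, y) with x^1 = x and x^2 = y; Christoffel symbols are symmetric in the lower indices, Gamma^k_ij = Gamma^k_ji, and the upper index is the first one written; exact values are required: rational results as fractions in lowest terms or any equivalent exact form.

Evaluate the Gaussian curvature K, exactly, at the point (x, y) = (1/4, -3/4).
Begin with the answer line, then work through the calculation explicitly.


Answer: K = 6272/79375

E = 25/8, F = 0, G = 16129/1024, EG - F^2 = 403225/8192 at the point
E_x = 1/2, E_y = 0, F_x = 0, F_y = 0, G_x = -127/64, G_y = 0
E_yy = 0, F_xy = 0, G_xx = -125/16
Evaluate Brioschi's two determinant matrices M1, M2 and divide by (EG - F^2)^2.
M1 = [[-E_yy/2 + F_xy - G_xx/2, E_x/2, F_x - E_y/2], [F_y - G_x/2, E, F], [G_y/2, F, G]] = [[125/32, 1/4, 0], [127/128, 25/8, 0], [0, 0, 16129/1024]]; det M1 = 98757867/524288
M2 = [[0, E_y/2, G_x/2], [E_y/2, E, F], [G_x/2, F, G]] = [[0, 0, -127/128], [0, 25/8, 0], [-127/128, 0, 16129/1024]]; det M2 = -403225/131072
det M1 - det M2 = 100370767/524288; K = 100370767/524288 / (403225/8192)^2 = 6272/79375


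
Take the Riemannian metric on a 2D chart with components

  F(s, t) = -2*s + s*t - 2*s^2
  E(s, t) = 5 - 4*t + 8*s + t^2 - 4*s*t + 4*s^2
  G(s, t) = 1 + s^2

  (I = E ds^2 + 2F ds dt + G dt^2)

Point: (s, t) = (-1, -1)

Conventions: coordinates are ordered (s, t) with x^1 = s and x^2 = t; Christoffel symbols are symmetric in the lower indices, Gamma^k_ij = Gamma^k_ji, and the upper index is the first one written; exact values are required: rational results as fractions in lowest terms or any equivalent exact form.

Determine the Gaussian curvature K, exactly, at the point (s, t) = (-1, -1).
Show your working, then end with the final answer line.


E = 2, F = 1, G = 2, EG - F^2 = 3 at the point
E_s = 4, E_t = -2, F_s = 1, F_t = -1, G_s = -2, G_t = 0
E_tt = 2, F_st = 1, G_ss = 2
By Brioschi, K is (det M1 - det M2) divided by (EG - F^2) squared.
M1 = [[-E_tt/2 + F_st - G_ss/2, E_s/2, F_s - E_t/2], [F_t - G_s/2, E, F], [G_t/2, F, G]] = [[-1, 2, 2], [0, 2, 1], [0, 1, 2]]; det M1 = -3
M2 = [[0, E_t/2, G_s/2], [E_t/2, E, F], [G_s/2, F, G]] = [[0, -1, -1], [-1, 2, 1], [-1, 1, 2]]; det M2 = -2
det M1 - det M2 = -1; K = -1 / (3)^2 = -1/9

Answer: K = -1/9


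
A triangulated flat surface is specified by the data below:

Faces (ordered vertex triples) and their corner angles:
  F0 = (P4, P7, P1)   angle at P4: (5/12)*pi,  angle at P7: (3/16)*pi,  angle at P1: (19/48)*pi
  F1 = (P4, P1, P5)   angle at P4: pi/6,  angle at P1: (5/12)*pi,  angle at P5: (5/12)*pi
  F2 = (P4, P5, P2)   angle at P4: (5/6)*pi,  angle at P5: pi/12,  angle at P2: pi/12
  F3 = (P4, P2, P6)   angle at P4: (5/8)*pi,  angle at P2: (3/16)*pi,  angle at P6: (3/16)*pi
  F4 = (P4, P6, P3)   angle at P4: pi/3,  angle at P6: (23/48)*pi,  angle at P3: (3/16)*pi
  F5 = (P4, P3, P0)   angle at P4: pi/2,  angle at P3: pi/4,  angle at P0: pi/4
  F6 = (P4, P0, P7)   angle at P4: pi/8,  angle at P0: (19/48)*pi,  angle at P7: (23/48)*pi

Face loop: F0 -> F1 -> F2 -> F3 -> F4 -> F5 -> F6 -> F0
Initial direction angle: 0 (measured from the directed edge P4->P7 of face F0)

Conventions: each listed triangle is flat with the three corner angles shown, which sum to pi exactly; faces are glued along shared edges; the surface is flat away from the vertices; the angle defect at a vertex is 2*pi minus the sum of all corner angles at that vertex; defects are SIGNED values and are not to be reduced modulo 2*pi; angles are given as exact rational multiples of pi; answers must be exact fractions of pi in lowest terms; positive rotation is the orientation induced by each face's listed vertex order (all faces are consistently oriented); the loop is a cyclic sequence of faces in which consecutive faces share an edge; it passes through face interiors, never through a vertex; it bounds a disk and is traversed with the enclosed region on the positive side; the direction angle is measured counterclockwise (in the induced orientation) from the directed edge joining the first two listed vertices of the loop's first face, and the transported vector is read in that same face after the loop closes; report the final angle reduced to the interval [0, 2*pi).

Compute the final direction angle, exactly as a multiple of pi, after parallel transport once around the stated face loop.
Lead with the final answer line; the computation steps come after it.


Answer: final direction angle = pi

enclosed vertex P4: corner angles sum to 3*pi, defect = 2*pi - 3*pi = -pi
the final direction is the initial angle plus the enclosed defects, taken mod 2*pi in the induced orientation
final angle = 0 - pi = pi (mod 2*pi)


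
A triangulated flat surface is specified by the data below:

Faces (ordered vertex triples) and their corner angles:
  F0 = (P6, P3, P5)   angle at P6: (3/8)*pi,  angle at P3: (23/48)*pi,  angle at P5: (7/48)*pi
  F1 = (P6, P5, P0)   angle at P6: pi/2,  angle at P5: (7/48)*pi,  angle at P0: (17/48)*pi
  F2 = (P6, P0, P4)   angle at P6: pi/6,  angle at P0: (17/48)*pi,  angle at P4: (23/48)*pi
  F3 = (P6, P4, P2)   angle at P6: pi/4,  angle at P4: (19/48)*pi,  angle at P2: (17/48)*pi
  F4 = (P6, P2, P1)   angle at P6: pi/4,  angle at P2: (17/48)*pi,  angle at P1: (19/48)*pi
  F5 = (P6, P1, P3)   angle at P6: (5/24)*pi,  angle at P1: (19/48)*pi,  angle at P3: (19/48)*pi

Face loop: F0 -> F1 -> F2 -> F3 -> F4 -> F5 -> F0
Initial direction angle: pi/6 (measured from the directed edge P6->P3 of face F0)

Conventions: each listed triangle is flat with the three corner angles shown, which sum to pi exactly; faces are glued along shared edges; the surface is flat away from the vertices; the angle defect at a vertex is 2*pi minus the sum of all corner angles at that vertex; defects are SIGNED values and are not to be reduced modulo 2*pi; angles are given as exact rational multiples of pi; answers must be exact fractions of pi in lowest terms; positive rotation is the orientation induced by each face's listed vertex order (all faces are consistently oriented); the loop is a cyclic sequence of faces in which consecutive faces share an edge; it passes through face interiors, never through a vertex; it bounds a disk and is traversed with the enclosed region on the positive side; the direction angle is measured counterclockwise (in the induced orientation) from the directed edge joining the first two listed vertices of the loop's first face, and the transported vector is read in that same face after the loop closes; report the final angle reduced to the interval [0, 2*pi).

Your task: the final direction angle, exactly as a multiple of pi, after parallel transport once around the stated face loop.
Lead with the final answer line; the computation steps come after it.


Answer: final direction angle = (5/12)*pi

enclosed vertex P6: corner angles sum to (7/4)*pi, defect = 2*pi - (7/4)*pi = pi/4
the rotation equals the total enclosed defect, so the final angle is initial + defects (mod 2*pi)
final angle = pi/6 + pi/4 = (5/12)*pi (mod 2*pi)


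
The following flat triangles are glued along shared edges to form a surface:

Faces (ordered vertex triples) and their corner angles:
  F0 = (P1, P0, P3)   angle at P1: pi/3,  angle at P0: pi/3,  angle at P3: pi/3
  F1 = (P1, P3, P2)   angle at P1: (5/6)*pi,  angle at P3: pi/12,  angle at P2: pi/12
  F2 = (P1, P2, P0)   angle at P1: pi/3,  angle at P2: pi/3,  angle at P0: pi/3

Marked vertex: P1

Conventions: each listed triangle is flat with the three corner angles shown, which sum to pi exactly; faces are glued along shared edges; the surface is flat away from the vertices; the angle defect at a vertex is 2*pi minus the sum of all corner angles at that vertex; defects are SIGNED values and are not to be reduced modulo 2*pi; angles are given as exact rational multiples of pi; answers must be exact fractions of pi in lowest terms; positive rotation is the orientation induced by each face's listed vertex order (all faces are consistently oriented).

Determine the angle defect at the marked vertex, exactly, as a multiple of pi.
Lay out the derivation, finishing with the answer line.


Sum of corner angles at P1: (3/2)*pi
defect = 2*pi - (3/2)*pi

Answer: defect(P1) = pi/2


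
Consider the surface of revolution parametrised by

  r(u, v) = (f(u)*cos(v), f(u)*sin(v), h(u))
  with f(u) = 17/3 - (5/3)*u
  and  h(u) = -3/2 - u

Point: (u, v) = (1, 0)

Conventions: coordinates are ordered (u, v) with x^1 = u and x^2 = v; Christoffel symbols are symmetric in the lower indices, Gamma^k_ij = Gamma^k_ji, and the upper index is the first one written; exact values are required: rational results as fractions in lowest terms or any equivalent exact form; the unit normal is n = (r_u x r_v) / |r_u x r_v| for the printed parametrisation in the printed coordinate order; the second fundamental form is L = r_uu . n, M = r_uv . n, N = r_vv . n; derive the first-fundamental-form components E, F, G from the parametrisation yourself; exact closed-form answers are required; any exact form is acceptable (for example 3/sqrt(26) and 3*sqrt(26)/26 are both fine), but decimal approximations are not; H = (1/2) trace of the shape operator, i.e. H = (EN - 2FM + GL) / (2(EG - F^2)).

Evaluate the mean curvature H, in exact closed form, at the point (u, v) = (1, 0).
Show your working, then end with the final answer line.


f = 4, f' = -5/3, f'' = 0, h' = -1, h'' = 0
E = 34/9, F = 0, G = 16; answer radicand W^2 = 34/9
unnormalised second-form numerators: l = 0, m = 0, n = -4; L = l/sqrt(34/9), and similarly M = m/sqrt(W^2), N = n/sqrt(W^2)
H = (E*n - 2*F*m + G*l) / (2*(EG - F^2)*sqrt(W^2)); E*n - 2*F*m + G*l = -136/9, EG - F^2 = 544/9, so H = (-1/8)/sqrt(34/9)

Answer: H = -3*sqrt(34)/272


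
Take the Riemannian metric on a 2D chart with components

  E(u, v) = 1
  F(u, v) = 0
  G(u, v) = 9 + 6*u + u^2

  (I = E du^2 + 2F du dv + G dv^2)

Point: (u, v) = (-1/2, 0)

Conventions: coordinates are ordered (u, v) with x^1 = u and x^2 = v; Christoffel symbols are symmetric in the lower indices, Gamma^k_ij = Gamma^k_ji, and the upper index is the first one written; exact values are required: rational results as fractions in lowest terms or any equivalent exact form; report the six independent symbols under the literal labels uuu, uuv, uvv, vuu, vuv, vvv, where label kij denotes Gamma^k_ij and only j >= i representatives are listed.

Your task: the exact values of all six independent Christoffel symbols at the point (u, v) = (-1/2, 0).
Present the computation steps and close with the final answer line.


E = 1, F = 0, G = 25/4 at the point
E_u = 0, E_v = 0, F_u = 0, F_v = 0, G_u = 5, G_v = 0
EG - F^2 = 25/4;  g^inv = (4/25) * [[25/4, 0], [0, 1]]
first-kind symbols [ij,l] = (1/2)(d_i g_jl + d_j g_il - d_l g_ij): [uu,u] = E_u/2 = 0, [uu,v] = F_u - E_v/2 = 0, [uv,u] = E_v/2 = 0, [uv,v] = G_u/2 = 5/2, [vv,u] = F_v - G_u/2 = -5/2, [vv,v] = G_v/2 = 0
Gamma^u_ij = (G*[ij,u] - F*[ij,v])/(EG - F^2), Gamma^v_ij = (E*[ij,v] - F*[ij,u])/(EG - F^2)

Answer: Gamma_uuu = 0, Gamma_uuv = 0, Gamma_uvv = -5/2, Gamma_vuu = 0, Gamma_vuv = 2/5, Gamma_vvv = 0


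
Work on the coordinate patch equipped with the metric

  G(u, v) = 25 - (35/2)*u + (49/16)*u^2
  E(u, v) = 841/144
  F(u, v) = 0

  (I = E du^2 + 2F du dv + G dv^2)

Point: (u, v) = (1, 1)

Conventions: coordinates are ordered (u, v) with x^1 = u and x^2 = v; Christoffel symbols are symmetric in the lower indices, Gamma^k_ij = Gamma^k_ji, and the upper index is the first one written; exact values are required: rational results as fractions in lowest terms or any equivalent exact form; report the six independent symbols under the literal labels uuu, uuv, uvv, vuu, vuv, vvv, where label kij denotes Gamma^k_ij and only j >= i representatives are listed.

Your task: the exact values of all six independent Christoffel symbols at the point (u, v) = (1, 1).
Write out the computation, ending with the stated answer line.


E = 841/144, F = 0, G = 169/16 at the point
E_u = 0, E_v = 0, F_u = 0, F_v = 0, G_u = -91/8, G_v = 0
EG - F^2 = 142129/2304;  g^inv = (2304/142129) * [[169/16, 0], [0, 841/144]]
first-kind symbols [ij,l] = (1/2)(d_i g_jl + d_j g_il - d_l g_ij): [uu,u] = E_u/2 = 0, [uu,v] = F_u - E_v/2 = 0, [uv,u] = E_v/2 = 0, [uv,v] = G_u/2 = -91/16, [vv,u] = F_v - G_u/2 = 91/16, [vv,v] = G_v/2 = 0
Gamma^u_ij = (G*[ij,u] - F*[ij,v])/(EG - F^2), Gamma^v_ij = (E*[ij,v] - F*[ij,u])/(EG - F^2)

Answer: Gamma_uuu = 0, Gamma_uuv = 0, Gamma_uvv = 819/841, Gamma_vuu = 0, Gamma_vuv = -7/13, Gamma_vvv = 0


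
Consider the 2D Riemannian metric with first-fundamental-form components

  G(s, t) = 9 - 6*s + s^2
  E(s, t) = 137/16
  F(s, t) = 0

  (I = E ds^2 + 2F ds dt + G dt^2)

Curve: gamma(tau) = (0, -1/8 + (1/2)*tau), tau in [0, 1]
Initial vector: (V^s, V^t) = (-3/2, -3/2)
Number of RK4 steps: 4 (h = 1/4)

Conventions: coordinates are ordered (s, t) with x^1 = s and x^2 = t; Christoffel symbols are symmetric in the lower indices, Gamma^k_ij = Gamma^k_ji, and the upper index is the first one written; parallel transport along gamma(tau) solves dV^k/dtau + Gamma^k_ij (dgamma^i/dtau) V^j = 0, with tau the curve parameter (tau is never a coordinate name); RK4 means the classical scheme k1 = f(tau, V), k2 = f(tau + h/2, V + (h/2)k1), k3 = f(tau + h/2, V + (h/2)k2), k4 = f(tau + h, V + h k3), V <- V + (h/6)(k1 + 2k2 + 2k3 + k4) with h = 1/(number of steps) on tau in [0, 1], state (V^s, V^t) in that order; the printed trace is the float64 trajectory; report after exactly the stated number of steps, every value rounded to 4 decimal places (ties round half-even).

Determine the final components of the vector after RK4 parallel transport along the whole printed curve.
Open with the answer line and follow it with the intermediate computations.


Answer: V^s = -1.2167, V^t = -1.7269

gamma'(tau) = (0, 1/2); f(tau, V)^k = -Gamma^k_ij(gamma(tau)) gamma'^i(tau) V^j; h = 1/4; intermediate values shown to 6 dp
curve data and Christoffel symbols at the stage parameters:
  tau = 0.000000: gamma = (0.000000, -0.125000), gamma' = (0.000000, 0.500000); Gamma_sss = 0.000000, Gamma_sst = 0.000000, Gamma_stt = 0.350365, Gamma_tss = 0.000000, Gamma_tst = -0.333333, Gamma_ttt = 0.000000
  tau = 0.125000: gamma = (0.000000, -0.062500), gamma' = (0.000000, 0.500000); Gamma_sss = 0.000000, Gamma_sst = 0.000000, Gamma_stt = 0.350365, Gamma_tss = 0.000000, Gamma_tst = -0.333333, Gamma_ttt = 0.000000
  tau = 0.250000: gamma = (0.000000, 0.000000), gamma' = (0.000000, 0.500000); Gamma_sss = 0.000000, Gamma_sst = 0.000000, Gamma_stt = 0.350365, Gamma_tss = 0.000000, Gamma_tst = -0.333333, Gamma_ttt = 0.000000
  tau = 0.375000: gamma = (0.000000, 0.062500), gamma' = (0.000000, 0.500000); Gamma_sss = 0.000000, Gamma_sst = 0.000000, Gamma_stt = 0.350365, Gamma_tss = 0.000000, Gamma_tst = -0.333333, Gamma_ttt = 0.000000
  tau = 0.500000: gamma = (0.000000, 0.125000), gamma' = (0.000000, 0.500000); Gamma_sss = 0.000000, Gamma_sst = 0.000000, Gamma_stt = 0.350365, Gamma_tss = 0.000000, Gamma_tst = -0.333333, Gamma_ttt = 0.000000
  tau = 0.625000: gamma = (0.000000, 0.187500), gamma' = (0.000000, 0.500000); Gamma_sss = 0.000000, Gamma_sst = 0.000000, Gamma_stt = 0.350365, Gamma_tss = 0.000000, Gamma_tst = -0.333333, Gamma_ttt = 0.000000
  tau = 0.750000: gamma = (0.000000, 0.250000), gamma' = (0.000000, 0.500000); Gamma_sss = 0.000000, Gamma_sst = 0.000000, Gamma_stt = 0.350365, Gamma_tss = 0.000000, Gamma_tst = -0.333333, Gamma_ttt = 0.000000
  tau = 0.875000: gamma = (0.000000, 0.312500), gamma' = (0.000000, 0.500000); Gamma_sss = 0.000000, Gamma_sst = 0.000000, Gamma_stt = 0.350365, Gamma_tss = 0.000000, Gamma_tst = -0.333333, Gamma_ttt = 0.000000
  tau = 1.000000: gamma = (0.000000, 0.375000), gamma' = (0.000000, 0.500000); Gamma_sss = 0.000000, Gamma_sst = 0.000000, Gamma_stt = 0.350365, Gamma_tss = 0.000000, Gamma_tst = -0.333333, Gamma_ttt = 0.000000
step 0: V^s = -1.5000, V^t = -1.5000
step 1: k1 = (0.262774, -0.250000), k2 = (0.268248, -0.244526), k3 = (0.268128, -0.244411), k4 = (0.273478, -0.238828); V <- V + (h/6)(k1 + 2k2 + 2k3 + k4): V^s = -1.4330, V^t = -1.5611
step 2: k1 = (0.273480, -0.238826), k2 = (0.278709, -0.233129), k3 = (0.278585, -0.233020), k4 = (0.283685, -0.227219); V <- V + (h/6)(k1 + 2k2 + 2k3 + k4): V^s = -1.3633, V^t = -1.6194
step 3: k1 = (0.283686, -0.227217), k2 = (0.288662, -0.221307), k3 = (0.288533, -0.221203), k4 = (0.293374, -0.215195); V <- V + (h/6)(k1 + 2k2 + 2k3 + k4): V^s = -1.2912, V^t = -1.6747
step 4: k1 = (0.293376, -0.215193), k2 = (0.298088, -0.209081), k3 = (0.297954, -0.208983), k4 = (0.302528, -0.202778); V <- V + (h/6)(k1 + 2k2 + 2k3 + k4): V^s = -1.2167, V^t = -1.7269


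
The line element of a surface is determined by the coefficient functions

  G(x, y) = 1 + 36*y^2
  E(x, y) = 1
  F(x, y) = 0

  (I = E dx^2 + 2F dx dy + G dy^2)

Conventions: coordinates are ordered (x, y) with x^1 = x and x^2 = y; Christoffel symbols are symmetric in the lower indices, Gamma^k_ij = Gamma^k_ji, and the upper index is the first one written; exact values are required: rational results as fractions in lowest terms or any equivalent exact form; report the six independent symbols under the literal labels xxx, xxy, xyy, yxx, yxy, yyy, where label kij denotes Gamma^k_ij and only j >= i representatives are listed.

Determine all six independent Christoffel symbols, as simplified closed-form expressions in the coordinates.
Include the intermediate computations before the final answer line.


E = 1; F = 0; G = 1 + 36*y^2
Gamma^k_ij = (1/2) g^{kl} (d_i g_jl + d_j g_il - d_l g_ij), with g^inv = (1/(EG-F^2)) [[G, -F], [-F, E]]
first partials: E_x = 0, E_y = 0, F_x = 0, F_y = 0, G_x = 0, G_y = 72*y
D = EG - F^2 = 1 + 36*y^2
expanded: Gamma^x_xx = (G E_x - 2F F_x + F E_y)/(2D), Gamma^x_xy = (G E_y - F G_x)/(2D), Gamma^x_yy = (2G F_y - G G_x - F G_y)/(2D), Gamma^y_xx = (2E F_x - E E_y - F E_x)/(2D), Gamma^y_xy = (E G_x - F E_y)/(2D), Gamma^y_yy = (E G_y - 2F F_y + F G_x)/(2D); substitute and cancel common factors

Answer: Gamma_xxx = 0, Gamma_xxy = 0, Gamma_xyy = 0, Gamma_yxx = 0, Gamma_yxy = 0, Gamma_yyy = 36*y/(36*y^2 + 1)


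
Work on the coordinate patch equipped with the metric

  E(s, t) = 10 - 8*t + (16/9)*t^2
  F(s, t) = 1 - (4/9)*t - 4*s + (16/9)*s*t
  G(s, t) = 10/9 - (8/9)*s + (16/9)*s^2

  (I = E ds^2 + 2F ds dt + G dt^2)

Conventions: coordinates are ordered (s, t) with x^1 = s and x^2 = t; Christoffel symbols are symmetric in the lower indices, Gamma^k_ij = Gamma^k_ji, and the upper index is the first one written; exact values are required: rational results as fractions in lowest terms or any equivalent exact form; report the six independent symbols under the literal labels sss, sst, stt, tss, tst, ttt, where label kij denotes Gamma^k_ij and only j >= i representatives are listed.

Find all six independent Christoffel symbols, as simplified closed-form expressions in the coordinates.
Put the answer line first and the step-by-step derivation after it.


Answer: Gamma_sss = 0, Gamma_sst = (16*t - 36)/(16*s^2 - 8*s + 16*t^2 - 72*t + 91), Gamma_stt = 0, Gamma_tss = 0, Gamma_tst = (16*s - 4)/(16*s^2 - 8*s + 16*t^2 - 72*t + 91), Gamma_ttt = 0

E = 10 - 8*t + (16/9)*t^2; F = 1 - (4/9)*t - 4*s + (16/9)*s*t; G = 10/9 - (8/9)*s + (16/9)*s^2
Gamma^k_ij = (1/2) g^{kl} (d_i g_jl + d_j g_il - d_l g_ij), with g^inv = (1/(EG-F^2)) [[G, -F], [-F, E]]
first partials: E_s = 0, E_t = -8 + (32/9)*t, F_s = -4 + (16/9)*t, F_t = -4/9 + (16/9)*s, G_s = -8/9 + (32/9)*s, G_t = 0
D = EG - F^2 = 91/9 - 8*t - (8/9)*s + (16/9)*t^2 + (16/9)*s^2
expanded: Gamma^s_ss = (G E_s - 2F F_s + F E_t)/(2D), Gamma^s_st = (G E_t - F G_s)/(2D), Gamma^s_tt = (2G F_t - G G_s - F G_t)/(2D), Gamma^t_ss = (2E F_s - E E_t - F E_s)/(2D), Gamma^t_st = (E G_s - F E_t)/(2D), Gamma^t_tt = (E G_t - 2F F_t + F G_s)/(2D); substitute and cancel common factors


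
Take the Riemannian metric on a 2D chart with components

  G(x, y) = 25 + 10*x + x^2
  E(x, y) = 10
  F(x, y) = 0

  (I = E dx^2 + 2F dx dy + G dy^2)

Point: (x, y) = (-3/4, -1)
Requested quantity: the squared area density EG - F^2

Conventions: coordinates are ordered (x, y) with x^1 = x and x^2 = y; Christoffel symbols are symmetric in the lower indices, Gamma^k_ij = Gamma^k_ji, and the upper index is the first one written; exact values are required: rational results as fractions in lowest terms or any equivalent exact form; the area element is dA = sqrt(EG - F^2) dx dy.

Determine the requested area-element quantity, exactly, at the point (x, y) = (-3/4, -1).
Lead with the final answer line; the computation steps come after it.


Answer: EG - F^2 = 1445/8

E = 10, F = 0, G = 289/16; EG - F^2 = 1445/8


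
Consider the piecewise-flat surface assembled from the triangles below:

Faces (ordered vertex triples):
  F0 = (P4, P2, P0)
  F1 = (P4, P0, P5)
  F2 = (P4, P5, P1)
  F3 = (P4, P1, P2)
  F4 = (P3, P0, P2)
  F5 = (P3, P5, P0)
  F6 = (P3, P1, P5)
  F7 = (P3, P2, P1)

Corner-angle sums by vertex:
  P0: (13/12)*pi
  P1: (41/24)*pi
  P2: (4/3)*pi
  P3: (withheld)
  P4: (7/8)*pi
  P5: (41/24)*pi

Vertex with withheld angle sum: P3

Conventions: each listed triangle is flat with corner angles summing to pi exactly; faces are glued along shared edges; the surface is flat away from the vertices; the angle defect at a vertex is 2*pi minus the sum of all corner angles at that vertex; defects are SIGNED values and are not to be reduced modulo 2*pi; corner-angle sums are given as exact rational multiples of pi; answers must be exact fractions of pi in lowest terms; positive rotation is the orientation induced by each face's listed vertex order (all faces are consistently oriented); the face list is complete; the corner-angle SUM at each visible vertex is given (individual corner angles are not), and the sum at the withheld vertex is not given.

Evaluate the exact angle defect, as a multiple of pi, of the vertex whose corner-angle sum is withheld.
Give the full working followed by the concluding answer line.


V = 6, E = 12, F = 8; chi = V - E + F = 2
Gauss-Bonnet: total defect = 2*pi*chi = 4*pi; visible defects sum to (79/24)*pi

Answer: defect(P3) = (17/24)*pi


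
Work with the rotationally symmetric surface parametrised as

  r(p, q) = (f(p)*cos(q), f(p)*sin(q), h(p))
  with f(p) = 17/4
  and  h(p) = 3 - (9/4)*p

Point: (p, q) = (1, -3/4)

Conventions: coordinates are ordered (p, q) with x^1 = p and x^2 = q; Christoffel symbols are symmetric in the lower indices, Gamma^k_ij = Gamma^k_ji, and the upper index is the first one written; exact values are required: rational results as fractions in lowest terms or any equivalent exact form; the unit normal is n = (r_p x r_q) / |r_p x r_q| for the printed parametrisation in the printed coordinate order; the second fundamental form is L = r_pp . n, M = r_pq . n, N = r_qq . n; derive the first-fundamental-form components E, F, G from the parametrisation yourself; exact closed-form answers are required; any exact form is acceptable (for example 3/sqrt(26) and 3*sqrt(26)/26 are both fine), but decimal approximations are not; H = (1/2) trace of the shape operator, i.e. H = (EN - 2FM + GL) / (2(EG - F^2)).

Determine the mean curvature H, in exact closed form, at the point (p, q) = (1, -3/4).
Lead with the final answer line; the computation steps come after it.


Answer: H = -2/17

f = 17/4, f' = 0, f'' = 0, h' = -9/4, h'' = 0
E = 81/16, F = 0, G = 289/16; answer radicand W^2 = 81/16
unnormalised second-form numerators: l = 0, m = 0, n = -153/16; L = l/sqrt(81/16), and similarly M = m/sqrt(W^2), N = n/sqrt(W^2)
H = (E*n - 2*F*m + G*l) / (2*(EG - F^2)*sqrt(W^2)); E*n - 2*F*m + G*l = -12393/256, EG - F^2 = 23409/256, so H = (-9/34)/sqrt(81/16)


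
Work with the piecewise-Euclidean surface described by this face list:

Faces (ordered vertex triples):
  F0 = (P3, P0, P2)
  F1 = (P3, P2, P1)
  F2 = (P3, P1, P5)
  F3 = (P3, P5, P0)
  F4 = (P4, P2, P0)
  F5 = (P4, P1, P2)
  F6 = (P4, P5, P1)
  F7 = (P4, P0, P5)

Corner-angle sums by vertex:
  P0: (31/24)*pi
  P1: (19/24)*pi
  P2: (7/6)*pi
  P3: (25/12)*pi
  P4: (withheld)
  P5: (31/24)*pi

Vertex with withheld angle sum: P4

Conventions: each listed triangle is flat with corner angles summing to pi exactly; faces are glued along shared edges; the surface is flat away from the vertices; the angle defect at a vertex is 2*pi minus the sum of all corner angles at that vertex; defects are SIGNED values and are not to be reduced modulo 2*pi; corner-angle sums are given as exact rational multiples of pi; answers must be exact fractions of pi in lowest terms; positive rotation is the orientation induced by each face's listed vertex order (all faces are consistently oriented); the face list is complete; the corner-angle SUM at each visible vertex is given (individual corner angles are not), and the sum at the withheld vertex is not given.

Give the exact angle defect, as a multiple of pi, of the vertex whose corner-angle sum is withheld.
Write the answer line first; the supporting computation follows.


Answer: defect(P4) = (5/8)*pi

V = 6, E = 12, F = 8; chi = V - E + F = 2
Gauss-Bonnet: total defect = 2*pi*chi = 4*pi; visible defects sum to (27/8)*pi


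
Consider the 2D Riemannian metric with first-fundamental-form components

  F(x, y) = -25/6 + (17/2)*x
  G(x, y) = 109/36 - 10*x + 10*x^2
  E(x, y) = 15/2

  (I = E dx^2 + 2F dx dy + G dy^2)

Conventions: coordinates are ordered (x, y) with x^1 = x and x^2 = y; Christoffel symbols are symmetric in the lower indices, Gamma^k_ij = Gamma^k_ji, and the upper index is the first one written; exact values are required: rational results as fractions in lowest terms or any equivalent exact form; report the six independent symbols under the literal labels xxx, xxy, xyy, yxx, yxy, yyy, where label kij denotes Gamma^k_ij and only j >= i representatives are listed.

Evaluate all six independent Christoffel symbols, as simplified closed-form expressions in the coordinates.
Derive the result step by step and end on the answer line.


E = 15/2; F = -25/6 + (17/2)*x; G = 109/36 - 10*x + 10*x^2
Gamma^k_ij = (1/2) g^{kl} (d_i g_jl + d_j g_il - d_l g_ij), with g^inv = (1/(EG-F^2)) [[G, -F], [-F, E]]
first partials: E_x = 0, E_y = 0, F_x = 17/2, F_y = 0, G_x = -10 + 20*x, G_y = 0
D = EG - F^2 = 385/72 - (25/6)*x + (11/4)*x^2
expanded: Gamma^x_xx = (G E_x - 2F F_x + F E_y)/(2D), Gamma^x_xy = (G E_y - F G_x)/(2D), Gamma^x_yy = (2G F_y - G G_x - F G_y)/(2D), Gamma^y_xx = (2E F_x - E E_y - F E_x)/(2D), Gamma^y_xy = (E G_x - F E_y)/(2D), Gamma^y_yy = (E G_y - 2F F_y + F G_x)/(2D); substitute and cancel common factors

Answer: Gamma_xxx = (2550 - 5202*x)/(198*x^2 - 300*x + 385), Gamma_xxy = (-6120*x^2 + 6060*x - 1500)/(198*x^2 - 300*x + 385), Gamma_xyy = (-7200*x^3 + 10800*x^2 - 5780*x + 1090)/(198*x^2 - 300*x + 385), Gamma_yxx = 4590/(198*x^2 - 300*x + 385), Gamma_yxy = (5400*x - 2700)/(198*x^2 - 300*x + 385), Gamma_yyy = (6120*x^2 - 6060*x + 1500)/(198*x^2 - 300*x + 385)


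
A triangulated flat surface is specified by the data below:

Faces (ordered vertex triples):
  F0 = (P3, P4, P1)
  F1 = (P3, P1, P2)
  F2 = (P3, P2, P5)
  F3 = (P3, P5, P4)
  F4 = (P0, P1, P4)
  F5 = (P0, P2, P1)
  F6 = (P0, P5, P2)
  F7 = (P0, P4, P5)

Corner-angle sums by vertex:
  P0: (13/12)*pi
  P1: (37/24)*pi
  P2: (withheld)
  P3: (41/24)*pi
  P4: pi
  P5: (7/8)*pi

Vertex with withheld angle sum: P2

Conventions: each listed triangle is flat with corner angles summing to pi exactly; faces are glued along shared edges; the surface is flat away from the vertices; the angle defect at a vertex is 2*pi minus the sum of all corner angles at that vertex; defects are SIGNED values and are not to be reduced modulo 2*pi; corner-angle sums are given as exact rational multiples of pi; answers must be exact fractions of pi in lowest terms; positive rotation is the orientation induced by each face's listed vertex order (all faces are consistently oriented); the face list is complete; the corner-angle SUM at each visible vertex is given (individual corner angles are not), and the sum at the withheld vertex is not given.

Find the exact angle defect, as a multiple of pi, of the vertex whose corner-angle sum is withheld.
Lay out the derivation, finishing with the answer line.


V = 6, E = 12, F = 8; chi = V - E + F = 2
Gauss-Bonnet: total defect = 2*pi*chi = 4*pi; visible defects sum to (91/24)*pi

Answer: defect(P2) = (5/24)*pi


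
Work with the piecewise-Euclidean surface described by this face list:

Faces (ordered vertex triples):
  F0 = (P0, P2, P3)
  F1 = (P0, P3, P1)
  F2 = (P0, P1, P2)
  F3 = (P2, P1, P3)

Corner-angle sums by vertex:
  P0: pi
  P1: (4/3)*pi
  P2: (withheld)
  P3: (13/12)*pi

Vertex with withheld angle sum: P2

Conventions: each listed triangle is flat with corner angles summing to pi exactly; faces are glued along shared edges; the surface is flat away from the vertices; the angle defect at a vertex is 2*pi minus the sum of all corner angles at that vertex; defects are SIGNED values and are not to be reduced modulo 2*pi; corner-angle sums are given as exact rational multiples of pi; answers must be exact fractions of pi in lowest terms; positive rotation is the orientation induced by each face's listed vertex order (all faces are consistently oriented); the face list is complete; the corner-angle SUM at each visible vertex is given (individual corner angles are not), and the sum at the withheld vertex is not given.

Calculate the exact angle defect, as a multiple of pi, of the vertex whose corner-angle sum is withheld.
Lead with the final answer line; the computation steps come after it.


Answer: defect(P2) = (17/12)*pi

V = 4, E = 6, F = 4; chi = V - E + F = 2
Gauss-Bonnet: total defect = 2*pi*chi = 4*pi; visible defects sum to (31/12)*pi


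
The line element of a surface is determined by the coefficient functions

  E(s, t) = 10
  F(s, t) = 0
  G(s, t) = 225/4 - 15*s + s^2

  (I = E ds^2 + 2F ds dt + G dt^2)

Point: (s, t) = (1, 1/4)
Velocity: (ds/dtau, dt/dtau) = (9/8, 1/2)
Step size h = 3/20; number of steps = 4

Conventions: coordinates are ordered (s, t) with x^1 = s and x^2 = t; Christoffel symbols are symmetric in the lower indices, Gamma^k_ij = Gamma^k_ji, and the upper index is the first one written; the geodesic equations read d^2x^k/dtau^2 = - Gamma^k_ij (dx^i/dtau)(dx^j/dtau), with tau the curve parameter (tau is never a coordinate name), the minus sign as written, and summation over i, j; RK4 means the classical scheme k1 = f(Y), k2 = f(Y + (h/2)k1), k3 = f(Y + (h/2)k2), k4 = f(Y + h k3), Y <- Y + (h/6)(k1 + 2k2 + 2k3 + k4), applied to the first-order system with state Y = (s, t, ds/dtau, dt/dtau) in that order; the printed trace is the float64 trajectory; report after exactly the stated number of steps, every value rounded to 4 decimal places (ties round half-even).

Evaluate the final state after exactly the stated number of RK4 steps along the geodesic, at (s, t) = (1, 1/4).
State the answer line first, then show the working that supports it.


Answer: s = 1.6425, t = 0.5835, ds/dtau = 1.0106, dt/dtau = 0.6157

f(Y) = (ds/dtau, dt/dtau, -Gamma^s_ij Y'^i Y'^j, -Gamma^t_ij Y'^i Y'^j) with the Gammas evaluated at the stage position; h = 0.150000; intermediate values shown to 6 dp
step 0: s = 1.0000, t = 0.2500, ds/dtau = 1.1250, dt/dtau = 0.5000
step 1:
  k1: at (s, t) = (1.000000, 0.250000), (ds/dtau, dt/dtau) = (1.125000, 0.500000); Gamma_sss = 0.000000, Gamma_sst = 0.000000, Gamma_stt = 0.650000, Gamma_tss = 0.000000, Gamma_tst = -0.153846, Gamma_ttt = 0.000000; k1 = (1.125000, 0.500000, -0.162500, 0.173077)
  k2: at (s, t) = (1.084375, 0.287500), (ds/dtau, dt/dtau) = (1.112812, 0.512981); Gamma_sss = 0.000000, Gamma_sst = 0.000000, Gamma_stt = 0.641563, Gamma_tss = 0.000000, Gamma_tst = -0.155869, Gamma_ttt = 0.000000; k2 = (1.112812, 0.512981, -0.168827, 0.177957)
  k3: at (s, t) = (1.083461, 0.288474), (ds/dtau, dt/dtau) = (1.112338, 0.513347); Gamma_sss = 0.000000, Gamma_sst = 0.000000, Gamma_stt = 0.641654, Gamma_tss = 0.000000, Gamma_tst = -0.155847, Gamma_ttt = 0.000000; k3 = (1.112338, 0.513347, -0.169092, 0.177982)
  k4: at (s, t) = (1.166851, 0.327002), (ds/dtau, dt/dtau) = (1.099636, 0.526697); Gamma_sss = 0.000000, Gamma_sst = 0.000000, Gamma_stt = 0.633315, Gamma_tss = 0.000000, Gamma_tst = -0.157899, Gamma_ttt = 0.000000; k4 = (1.099636, 0.526697, -0.175688, 0.182903)
  Y <- Y + (h/6)(k1 + 2k2 + 2k3 + k4): s = 1.1669, t = 0.3270, ds/dtau = 1.0996, dt/dtau = 0.5267
step 2:
  k1: at (s, t) = (1.166873, 0.326984), (ds/dtau, dt/dtau) = (1.099649, 0.526696); Gamma_sss = 0.000000, Gamma_sst = 0.000000, Gamma_stt = 0.633313, Gamma_tss = 0.000000, Gamma_tst = -0.157900, Gamma_ttt = 0.000000; k1 = (1.099649, 0.526696, -0.175687, 0.182905)
  k2: at (s, t) = (1.249347, 0.366486), (ds/dtau, dt/dtau) = (1.086473, 0.540414); Gamma_sss = 0.000000, Gamma_sst = 0.000000, Gamma_stt = 0.625065, Gamma_tss = 0.000000, Gamma_tst = -0.159983, Gamma_ttt = 0.000000; k2 = (1.086473, 0.540414, -0.182549, 0.187867)
  k3: at (s, t) = (1.248359, 0.367515), (ds/dtau, dt/dtau) = (1.085958, 0.540786); Gamma_sss = 0.000000, Gamma_sst = 0.000000, Gamma_stt = 0.625164, Gamma_tss = 0.000000, Gamma_tst = -0.159958, Gamma_ttt = 0.000000; k3 = (1.085958, 0.540786, -0.182829, 0.187878)
  k4: at (s, t) = (1.329767, 0.408102), (ds/dtau, dt/dtau) = (1.072225, 0.554878); Gamma_sss = 0.000000, Gamma_sst = 0.000000, Gamma_stt = 0.617023, Gamma_tss = 0.000000, Gamma_tst = -0.162068, Gamma_ttt = 0.000000; k4 = (1.072225, 0.554878, -0.189975, 0.192847)
  Y <- Y + (h/6)(k1 + 2k2 + 2k3 + k4): s = 1.3298, t = 0.4081, ds/dtau = 1.0722, dt/dtau = 0.5549
step 3:
  k1: at (s, t) = (1.329792, 0.408083), (ds/dtau, dt/dtau) = (1.072239, 0.554877); Gamma_sss = 0.000000, Gamma_sst = 0.000000, Gamma_stt = 0.617021, Gamma_tss = 0.000000, Gamma_tst = -0.162069, Gamma_ttt = 0.000000; k1 = (1.072239, 0.554877, -0.189974, 0.192850)
  k2: at (s, t) = (1.410210, 0.449699), (ds/dtau, dt/dtau) = (1.057991, 0.569341); Gamma_sss = 0.000000, Gamma_sst = 0.000000, Gamma_stt = 0.608979, Gamma_tss = 0.000000, Gamma_tst = -0.164209, Gamma_ttt = 0.000000; k2 = (1.057991, 0.569341, -0.197400, 0.197825)
  k3: at (s, t) = (1.409141, 0.450784), (ds/dtau, dt/dtau) = (1.057434, 0.569714); Gamma_sss = 0.000000, Gamma_sst = 0.000000, Gamma_stt = 0.609086, Gamma_tss = 0.000000, Gamma_tst = -0.164180, Gamma_ttt = 0.000000; k3 = (1.057434, 0.569714, -0.197694, 0.197816)
  k4: at (s, t) = (1.488407, 0.493540), (ds/dtau, dt/dtau) = (1.042585, 0.584550); Gamma_sss = 0.000000, Gamma_sst = 0.000000, Gamma_stt = 0.601159, Gamma_tss = 0.000000, Gamma_tst = -0.166345, Gamma_ttt = 0.000000; k4 = (1.042585, 0.584550, -0.205415, 0.202756)
  Y <- Y + (h/6)(k1 + 2k2 + 2k3 + k4): s = 1.4884, t = 0.4935, ds/dtau = 1.0426, dt/dtau = 0.5845
step 4:
  k1: at (s, t) = (1.488434, 0.493522), (ds/dtau, dt/dtau) = (1.042600, 0.584550); Gamma_sss = 0.000000, Gamma_sst = 0.000000, Gamma_stt = 0.601157, Gamma_tss = 0.000000, Gamma_tst = -0.166346, Gamma_ttt = 0.000000; k1 = (1.042600, 0.584550, -0.205414, 0.202760)
  k2: at (s, t) = (1.566629, 0.537363), (ds/dtau, dt/dtau) = (1.027193, 0.599757); Gamma_sss = 0.000000, Gamma_sst = 0.000000, Gamma_stt = 0.593337, Gamma_tss = 0.000000, Gamma_tst = -0.168538, Gamma_ttt = 0.000000; k2 = (1.027193, 0.599757, -0.213428, 0.207661)
  k3: at (s, t) = (1.565473, 0.538503), (ds/dtau, dt/dtau) = (1.026592, 0.600124); Gamma_sss = 0.000000, Gamma_sst = 0.000000, Gamma_stt = 0.593453, Gamma_tss = 0.000000, Gamma_tst = -0.168505, Gamma_ttt = 0.000000; k3 = (1.026592, 0.600124, -0.213731, 0.207627)
  k4: at (s, t) = (1.642423, 0.583540), (ds/dtau, dt/dtau) = (1.010540, 0.615694); Gamma_sss = 0.000000, Gamma_sst = 0.000000, Gamma_stt = 0.585758, Gamma_tss = 0.000000, Gamma_tst = -0.170719, Gamma_ttt = 0.000000; k4 = (1.010540, 0.615694, -0.222048, 0.212437)
  Y <- Y + (h/6)(k1 + 2k2 + 2k3 + k4): s = 1.6425, t = 0.5835, ds/dtau = 1.0106, dt/dtau = 0.6157
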